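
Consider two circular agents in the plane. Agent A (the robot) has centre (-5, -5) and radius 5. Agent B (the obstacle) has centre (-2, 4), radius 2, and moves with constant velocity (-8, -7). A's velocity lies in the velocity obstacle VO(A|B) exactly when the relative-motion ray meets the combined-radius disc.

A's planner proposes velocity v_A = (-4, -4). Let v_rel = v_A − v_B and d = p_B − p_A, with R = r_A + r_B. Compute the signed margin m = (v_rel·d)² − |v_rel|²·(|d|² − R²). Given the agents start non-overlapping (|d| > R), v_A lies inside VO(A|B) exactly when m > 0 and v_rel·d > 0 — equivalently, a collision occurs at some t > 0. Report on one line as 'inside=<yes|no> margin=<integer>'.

d = (3, 9),  |d|² = 90;  R = 5+2 = 7,  c = 90−7² = 41
v_rel = (4, 3),  |v_rel|² = 25;  v_rel·d = (4)·(3) + (3)·(9) = 39
25·t² − 78·t + 41 = 0  ⇒  m = 39² − 25·41 = 496
m = 496 > 0,  v_rel·d = 39 > 0  ⇒  inside

inside=yes margin=496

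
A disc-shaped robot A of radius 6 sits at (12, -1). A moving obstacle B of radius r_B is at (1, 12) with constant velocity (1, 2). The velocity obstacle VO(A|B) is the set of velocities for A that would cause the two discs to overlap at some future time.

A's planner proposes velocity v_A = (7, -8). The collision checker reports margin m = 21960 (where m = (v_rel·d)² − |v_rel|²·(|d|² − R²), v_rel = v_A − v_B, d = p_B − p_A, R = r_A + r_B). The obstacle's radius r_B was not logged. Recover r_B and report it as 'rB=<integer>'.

m = 21960
d = (-11, 13);  v_rel = (6, -10),  |v_rel|² = 136
v_rel×d = (6)·(13) − (-10)·(-11) = -32
since m = R²·136 − (-32)²:  R² = (1024 + 21960) / 136 = 169
R = √169 = 13  ⇒  r_B = 13 − 6 = 7

rB=7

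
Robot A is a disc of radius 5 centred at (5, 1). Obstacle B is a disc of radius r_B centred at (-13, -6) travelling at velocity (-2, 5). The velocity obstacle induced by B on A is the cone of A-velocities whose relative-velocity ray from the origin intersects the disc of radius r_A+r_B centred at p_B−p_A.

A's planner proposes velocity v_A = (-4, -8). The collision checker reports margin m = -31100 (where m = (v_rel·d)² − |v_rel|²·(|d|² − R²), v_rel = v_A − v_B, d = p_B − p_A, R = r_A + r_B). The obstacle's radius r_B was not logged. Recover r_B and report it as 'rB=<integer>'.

m = -31100
d = (-18, -7);  v_rel = (-2, -13),  |v_rel|² = 173
v_rel×d = (-2)·(-7) − (-13)·(-18) = -220
since m = R²·173 − (-220)²:  R² = (48400 + -31100) / 173 = 100
R = √100 = 10  ⇒  r_B = 10 − 5 = 5

rB=5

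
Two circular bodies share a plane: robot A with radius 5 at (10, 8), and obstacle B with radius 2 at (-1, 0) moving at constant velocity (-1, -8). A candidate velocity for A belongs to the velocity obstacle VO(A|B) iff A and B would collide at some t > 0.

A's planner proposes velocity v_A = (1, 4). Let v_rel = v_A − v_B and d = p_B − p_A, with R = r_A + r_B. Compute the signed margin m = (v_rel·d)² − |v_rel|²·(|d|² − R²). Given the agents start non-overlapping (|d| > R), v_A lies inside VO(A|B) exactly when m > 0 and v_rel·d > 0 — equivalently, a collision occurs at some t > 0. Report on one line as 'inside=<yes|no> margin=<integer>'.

d = (-11, -8),  |d|² = 185;  R = 5+2 = 7,  c = 185−7² = 136
v_rel = (2, 12),  |v_rel|² = 148;  v_rel·d = (2)·(-11) + (12)·(-8) = -118
148·t² + 236·t + 136 = 0  ⇒  m = (-118)² − 148·136 = -6204
m = -6204 < 0,  v_rel·d = -118 < 0  ⇒  outside

inside=no margin=-6204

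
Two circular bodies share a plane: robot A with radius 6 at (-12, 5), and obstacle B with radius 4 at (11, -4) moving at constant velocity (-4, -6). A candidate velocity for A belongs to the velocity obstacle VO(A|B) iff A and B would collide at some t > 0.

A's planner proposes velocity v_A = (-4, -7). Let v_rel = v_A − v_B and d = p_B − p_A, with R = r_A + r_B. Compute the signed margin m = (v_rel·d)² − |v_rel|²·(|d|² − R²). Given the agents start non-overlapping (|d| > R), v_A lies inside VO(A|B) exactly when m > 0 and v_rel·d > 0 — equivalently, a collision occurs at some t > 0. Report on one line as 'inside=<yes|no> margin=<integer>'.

d = (23, -9),  |d|² = 610;  R = 6+4 = 10,  c = 610−10² = 510
v_rel = (0, -1),  |v_rel|² = 1;  v_rel·d = (0)·(23) + (-1)·(-9) = 9
1·t² − 18·t + 510 = 0  ⇒  m = 9² − 1·510 = -429
m = -429 < 0,  v_rel·d = 9 > 0  ⇒  outside

inside=no margin=-429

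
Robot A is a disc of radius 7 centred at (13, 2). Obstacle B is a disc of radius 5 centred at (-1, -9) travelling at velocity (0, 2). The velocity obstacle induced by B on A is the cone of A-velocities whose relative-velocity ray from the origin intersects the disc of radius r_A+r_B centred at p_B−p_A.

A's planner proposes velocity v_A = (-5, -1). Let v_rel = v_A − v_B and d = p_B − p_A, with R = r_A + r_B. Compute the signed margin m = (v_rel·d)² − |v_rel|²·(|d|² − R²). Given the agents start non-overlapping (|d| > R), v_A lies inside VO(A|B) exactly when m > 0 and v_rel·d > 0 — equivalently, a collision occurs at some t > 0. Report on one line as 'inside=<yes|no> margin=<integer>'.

d = (-14, -11),  |d|² = 317;  R = 7+5 = 12,  c = 317−12² = 173
v_rel = (-5, -3),  |v_rel|² = 34;  v_rel·d = (-5)·(-14) + (-3)·(-11) = 103
34·t² − 206·t + 173 = 0  ⇒  m = 103² − 34·173 = 4727
m = 4727 > 0,  v_rel·d = 103 > 0  ⇒  inside

inside=yes margin=4727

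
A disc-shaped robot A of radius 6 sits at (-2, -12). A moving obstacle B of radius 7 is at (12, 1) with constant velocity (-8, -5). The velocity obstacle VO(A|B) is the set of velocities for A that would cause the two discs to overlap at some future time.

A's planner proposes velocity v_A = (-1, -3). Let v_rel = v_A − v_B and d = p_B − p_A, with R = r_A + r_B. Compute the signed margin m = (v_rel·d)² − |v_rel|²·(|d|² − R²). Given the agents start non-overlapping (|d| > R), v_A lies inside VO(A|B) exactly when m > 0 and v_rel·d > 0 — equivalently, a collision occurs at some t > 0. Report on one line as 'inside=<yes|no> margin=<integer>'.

d = (14, 13),  |d|² = 365;  R = 6+7 = 13,  c = 365−13² = 196
v_rel = (7, 2),  |v_rel|² = 53;  v_rel·d = (7)·(14) + (2)·(13) = 124
53·t² − 248·t + 196 = 0  ⇒  m = 124² − 53·196 = 4988
m = 4988 > 0,  v_rel·d = 124 > 0  ⇒  inside

inside=yes margin=4988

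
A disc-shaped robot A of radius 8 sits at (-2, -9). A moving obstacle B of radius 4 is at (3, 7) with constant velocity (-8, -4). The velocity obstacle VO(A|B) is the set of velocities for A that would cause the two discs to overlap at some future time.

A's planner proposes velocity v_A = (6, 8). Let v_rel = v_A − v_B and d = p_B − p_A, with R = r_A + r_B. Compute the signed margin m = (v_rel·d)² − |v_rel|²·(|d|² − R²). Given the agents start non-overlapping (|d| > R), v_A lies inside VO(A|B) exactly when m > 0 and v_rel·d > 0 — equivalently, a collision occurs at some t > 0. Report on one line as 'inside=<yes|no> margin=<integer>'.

d = (5, 16),  |d|² = 281;  R = 8+4 = 12,  c = 281−12² = 137
v_rel = (14, 12),  |v_rel|² = 340;  v_rel·d = (14)·(5) + (12)·(16) = 262
340·t² − 524·t + 137 = 0  ⇒  m = 262² − 340·137 = 22064
m = 22064 > 0,  v_rel·d = 262 > 0  ⇒  inside

inside=yes margin=22064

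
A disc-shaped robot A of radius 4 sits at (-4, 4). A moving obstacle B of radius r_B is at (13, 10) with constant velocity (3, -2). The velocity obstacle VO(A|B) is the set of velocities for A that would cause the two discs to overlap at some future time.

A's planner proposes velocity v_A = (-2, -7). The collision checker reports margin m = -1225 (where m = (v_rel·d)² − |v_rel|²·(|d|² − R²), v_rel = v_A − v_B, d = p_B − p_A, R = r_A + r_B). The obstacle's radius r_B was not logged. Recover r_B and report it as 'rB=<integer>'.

m = -1225
d = (17, 6);  v_rel = (-5, -5),  |v_rel|² = 50
v_rel×d = (-5)·(6) − (-5)·(17) = 55
since m = R²·50 − 55²:  R² = (3025 + -1225) / 50 = 36
R = √36 = 6  ⇒  r_B = 6 − 4 = 2

rB=2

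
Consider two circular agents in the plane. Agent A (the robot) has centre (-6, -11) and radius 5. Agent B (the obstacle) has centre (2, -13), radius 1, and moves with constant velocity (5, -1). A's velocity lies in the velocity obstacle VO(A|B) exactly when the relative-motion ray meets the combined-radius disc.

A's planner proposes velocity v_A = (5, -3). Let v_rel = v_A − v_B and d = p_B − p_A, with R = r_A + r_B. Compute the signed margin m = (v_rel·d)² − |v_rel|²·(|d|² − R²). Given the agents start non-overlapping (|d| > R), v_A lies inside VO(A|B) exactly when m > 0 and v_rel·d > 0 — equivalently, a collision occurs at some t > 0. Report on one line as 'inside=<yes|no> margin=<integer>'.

d = (8, -2),  |d|² = 68;  R = 5+1 = 6,  c = 68−6² = 32
v_rel = (0, -2),  |v_rel|² = 4;  v_rel·d = (0)·(8) + (-2)·(-2) = 4
4·t² − 8·t + 32 = 0  ⇒  m = 4² − 4·32 = -112
m = -112 < 0,  v_rel·d = 4 > 0  ⇒  outside

inside=no margin=-112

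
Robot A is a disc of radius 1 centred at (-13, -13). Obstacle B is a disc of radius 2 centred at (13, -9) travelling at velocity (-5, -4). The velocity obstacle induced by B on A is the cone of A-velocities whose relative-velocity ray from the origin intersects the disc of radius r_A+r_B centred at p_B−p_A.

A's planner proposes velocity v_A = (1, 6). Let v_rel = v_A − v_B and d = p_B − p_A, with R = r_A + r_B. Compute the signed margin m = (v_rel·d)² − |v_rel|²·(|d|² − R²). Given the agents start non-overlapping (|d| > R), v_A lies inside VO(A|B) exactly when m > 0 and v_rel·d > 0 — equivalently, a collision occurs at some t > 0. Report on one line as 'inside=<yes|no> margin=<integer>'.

d = (26, 4),  |d|² = 692;  R = 1+2 = 3,  c = 692−3² = 683
v_rel = (6, 10),  |v_rel|² = 136;  v_rel·d = (6)·(26) + (10)·(4) = 196
136·t² − 392·t + 683 = 0  ⇒  m = 196² − 136·683 = -54472
m = -54472 < 0,  v_rel·d = 196 > 0  ⇒  outside

inside=no margin=-54472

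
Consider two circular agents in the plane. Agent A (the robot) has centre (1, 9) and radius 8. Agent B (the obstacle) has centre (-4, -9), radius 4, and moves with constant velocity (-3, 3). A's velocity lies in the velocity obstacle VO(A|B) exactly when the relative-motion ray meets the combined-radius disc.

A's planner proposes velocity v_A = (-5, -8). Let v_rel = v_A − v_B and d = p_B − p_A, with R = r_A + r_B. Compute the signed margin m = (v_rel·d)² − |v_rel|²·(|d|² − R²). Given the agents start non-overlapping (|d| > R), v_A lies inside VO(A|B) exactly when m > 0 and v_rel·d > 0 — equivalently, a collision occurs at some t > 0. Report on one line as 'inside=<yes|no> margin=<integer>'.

d = (-5, -18),  |d|² = 349;  R = 8+4 = 12,  c = 349−12² = 205
v_rel = (-2, -11),  |v_rel|² = 125;  v_rel·d = (-2)·(-5) + (-11)·(-18) = 208
125·t² − 416·t + 205 = 0  ⇒  m = 208² − 125·205 = 17639
m = 17639 > 0,  v_rel·d = 208 > 0  ⇒  inside

inside=yes margin=17639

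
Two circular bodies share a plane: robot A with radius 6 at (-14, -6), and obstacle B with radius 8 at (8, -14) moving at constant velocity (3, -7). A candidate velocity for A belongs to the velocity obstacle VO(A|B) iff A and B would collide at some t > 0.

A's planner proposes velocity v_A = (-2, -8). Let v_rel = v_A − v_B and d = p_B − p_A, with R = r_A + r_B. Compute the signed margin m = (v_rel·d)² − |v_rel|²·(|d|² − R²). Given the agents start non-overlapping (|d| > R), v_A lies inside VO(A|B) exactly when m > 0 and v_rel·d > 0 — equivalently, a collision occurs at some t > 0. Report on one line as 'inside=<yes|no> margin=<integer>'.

d = (22, -8),  |d|² = 548;  R = 6+8 = 14,  c = 548−14² = 352
v_rel = (-5, -1),  |v_rel|² = 26;  v_rel·d = (-5)·(22) + (-1)·(-8) = -102
26·t² + 204·t + 352 = 0  ⇒  m = (-102)² − 26·352 = 1252
m = 1252 > 0,  v_rel·d = -102 < 0  ⇒  outside

inside=no margin=1252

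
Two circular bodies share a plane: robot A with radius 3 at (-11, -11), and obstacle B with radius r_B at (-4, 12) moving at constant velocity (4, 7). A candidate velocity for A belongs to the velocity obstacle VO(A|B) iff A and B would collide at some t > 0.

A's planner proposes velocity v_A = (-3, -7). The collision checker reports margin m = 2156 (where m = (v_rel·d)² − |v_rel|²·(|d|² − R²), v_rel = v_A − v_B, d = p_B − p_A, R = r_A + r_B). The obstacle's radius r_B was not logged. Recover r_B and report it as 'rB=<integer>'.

m = 2156
d = (7, 23);  v_rel = (-7, -14),  |v_rel|² = 245
v_rel×d = (-7)·(23) − (-14)·(7) = -63
since m = R²·245 − (-63)²:  R² = (3969 + 2156) / 245 = 25
R = √25 = 5  ⇒  r_B = 5 − 3 = 2

rB=2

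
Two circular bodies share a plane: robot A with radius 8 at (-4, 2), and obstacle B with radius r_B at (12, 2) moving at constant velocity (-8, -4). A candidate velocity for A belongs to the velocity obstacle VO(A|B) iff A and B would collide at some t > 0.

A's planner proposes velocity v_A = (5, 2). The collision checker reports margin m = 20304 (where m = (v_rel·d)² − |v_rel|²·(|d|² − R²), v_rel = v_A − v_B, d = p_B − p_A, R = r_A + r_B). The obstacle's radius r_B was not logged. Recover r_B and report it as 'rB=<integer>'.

m = 20304
d = (16, 0);  v_rel = (13, 6),  |v_rel|² = 205
v_rel×d = (13)·(0) − (6)·(16) = -96
since m = R²·205 − (-96)²:  R² = (9216 + 20304) / 205 = 144
R = √144 = 12  ⇒  r_B = 12 − 8 = 4

rB=4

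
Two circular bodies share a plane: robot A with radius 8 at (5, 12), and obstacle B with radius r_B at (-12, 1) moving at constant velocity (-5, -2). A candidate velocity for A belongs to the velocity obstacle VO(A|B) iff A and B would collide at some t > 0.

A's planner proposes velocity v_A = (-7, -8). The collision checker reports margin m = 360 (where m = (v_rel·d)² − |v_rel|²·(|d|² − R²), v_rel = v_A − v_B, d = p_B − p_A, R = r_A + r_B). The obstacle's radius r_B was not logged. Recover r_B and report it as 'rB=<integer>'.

m = 360
d = (-17, -11);  v_rel = (-2, -6),  |v_rel|² = 40
v_rel×d = (-2)·(-11) − (-6)·(-17) = -80
since m = R²·40 − (-80)²:  R² = (6400 + 360) / 40 = 169
R = √169 = 13  ⇒  r_B = 13 − 8 = 5

rB=5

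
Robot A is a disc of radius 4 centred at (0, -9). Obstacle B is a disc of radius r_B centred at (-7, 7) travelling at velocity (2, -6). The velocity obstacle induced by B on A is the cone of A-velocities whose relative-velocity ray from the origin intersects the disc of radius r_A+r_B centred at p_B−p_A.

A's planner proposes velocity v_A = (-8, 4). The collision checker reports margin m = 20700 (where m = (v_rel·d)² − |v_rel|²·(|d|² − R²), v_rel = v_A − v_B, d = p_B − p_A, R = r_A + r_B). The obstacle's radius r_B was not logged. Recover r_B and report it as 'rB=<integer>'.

m = 20700
d = (-7, 16);  v_rel = (-10, 10),  |v_rel|² = 200
v_rel×d = (-10)·(16) − (10)·(-7) = -90
since m = R²·200 − (-90)²:  R² = (8100 + 20700) / 200 = 144
R = √144 = 12  ⇒  r_B = 12 − 4 = 8

rB=8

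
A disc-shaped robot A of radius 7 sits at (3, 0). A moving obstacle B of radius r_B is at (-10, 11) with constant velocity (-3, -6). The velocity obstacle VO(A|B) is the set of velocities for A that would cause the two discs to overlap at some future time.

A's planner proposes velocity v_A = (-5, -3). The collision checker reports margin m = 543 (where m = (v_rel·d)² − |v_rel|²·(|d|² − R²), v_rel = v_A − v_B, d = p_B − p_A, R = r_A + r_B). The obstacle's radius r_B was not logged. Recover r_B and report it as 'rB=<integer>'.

m = 543
d = (-13, 11);  v_rel = (-2, 3),  |v_rel|² = 13
v_rel×d = (-2)·(11) − (3)·(-13) = 17
since m = R²·13 − 17²:  R² = (289 + 543) / 13 = 64
R = √64 = 8  ⇒  r_B = 8 − 7 = 1

rB=1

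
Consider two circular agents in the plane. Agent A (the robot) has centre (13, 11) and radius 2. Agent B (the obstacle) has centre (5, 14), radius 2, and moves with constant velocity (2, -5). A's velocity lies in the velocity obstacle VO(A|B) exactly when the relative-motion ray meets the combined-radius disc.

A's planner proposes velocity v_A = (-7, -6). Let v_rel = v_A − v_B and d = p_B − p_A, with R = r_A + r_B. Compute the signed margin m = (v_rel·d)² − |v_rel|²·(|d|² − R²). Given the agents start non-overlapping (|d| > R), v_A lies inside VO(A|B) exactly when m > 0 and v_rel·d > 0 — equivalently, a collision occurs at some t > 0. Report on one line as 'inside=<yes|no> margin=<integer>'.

d = (-8, 3),  |d|² = 73;  R = 2+2 = 4,  c = 73−4² = 57
v_rel = (-9, -1),  |v_rel|² = 82;  v_rel·d = (-9)·(-8) + (-1)·(3) = 69
82·t² − 138·t + 57 = 0  ⇒  m = 69² − 82·57 = 87
m = 87 > 0,  v_rel·d = 69 > 0  ⇒  inside

inside=yes margin=87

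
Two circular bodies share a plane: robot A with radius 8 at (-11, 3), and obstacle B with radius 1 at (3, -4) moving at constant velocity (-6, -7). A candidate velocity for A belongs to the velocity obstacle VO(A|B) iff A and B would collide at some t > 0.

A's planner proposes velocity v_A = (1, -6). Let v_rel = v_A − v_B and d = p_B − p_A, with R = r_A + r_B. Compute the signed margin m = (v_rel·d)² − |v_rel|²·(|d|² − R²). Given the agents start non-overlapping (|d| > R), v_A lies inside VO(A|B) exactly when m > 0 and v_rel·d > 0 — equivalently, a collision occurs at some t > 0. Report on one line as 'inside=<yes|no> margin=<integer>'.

d = (14, -7),  |d|² = 245;  R = 8+1 = 9,  c = 245−9² = 164
v_rel = (7, 1),  |v_rel|² = 50;  v_rel·d = (7)·(14) + (1)·(-7) = 91
50·t² − 182·t + 164 = 0  ⇒  m = 91² − 50·164 = 81
m = 81 > 0,  v_rel·d = 91 > 0  ⇒  inside

inside=yes margin=81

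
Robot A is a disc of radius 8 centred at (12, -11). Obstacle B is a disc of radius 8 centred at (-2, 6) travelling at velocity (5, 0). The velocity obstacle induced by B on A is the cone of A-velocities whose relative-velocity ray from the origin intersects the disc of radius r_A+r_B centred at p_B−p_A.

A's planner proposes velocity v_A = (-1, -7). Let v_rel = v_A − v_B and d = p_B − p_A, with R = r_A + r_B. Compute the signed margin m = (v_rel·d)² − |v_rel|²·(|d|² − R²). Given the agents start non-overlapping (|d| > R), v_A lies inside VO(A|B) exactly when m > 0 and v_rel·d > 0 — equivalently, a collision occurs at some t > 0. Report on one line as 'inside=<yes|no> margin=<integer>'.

d = (-14, 17),  |d|² = 485;  R = 8+8 = 16,  c = 485−16² = 229
v_rel = (-6, -7),  |v_rel|² = 85;  v_rel·d = (-6)·(-14) + (-7)·(17) = -35
85·t² + 70·t + 229 = 0  ⇒  m = (-35)² − 85·229 = -18240
m = -18240 < 0,  v_rel·d = -35 < 0  ⇒  outside

inside=no margin=-18240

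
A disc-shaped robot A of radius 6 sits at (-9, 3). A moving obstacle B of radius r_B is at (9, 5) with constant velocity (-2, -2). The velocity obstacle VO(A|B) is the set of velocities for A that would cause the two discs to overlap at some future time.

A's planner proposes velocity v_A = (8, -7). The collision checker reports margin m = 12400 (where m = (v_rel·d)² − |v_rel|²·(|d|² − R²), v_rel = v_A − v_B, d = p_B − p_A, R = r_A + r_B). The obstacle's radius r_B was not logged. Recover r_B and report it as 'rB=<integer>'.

m = 12400
d = (18, 2);  v_rel = (10, -5),  |v_rel|² = 125
v_rel×d = (10)·(2) − (-5)·(18) = 110
since m = R²·125 − 110²:  R² = (12100 + 12400) / 125 = 196
R = √196 = 14  ⇒  r_B = 14 − 6 = 8

rB=8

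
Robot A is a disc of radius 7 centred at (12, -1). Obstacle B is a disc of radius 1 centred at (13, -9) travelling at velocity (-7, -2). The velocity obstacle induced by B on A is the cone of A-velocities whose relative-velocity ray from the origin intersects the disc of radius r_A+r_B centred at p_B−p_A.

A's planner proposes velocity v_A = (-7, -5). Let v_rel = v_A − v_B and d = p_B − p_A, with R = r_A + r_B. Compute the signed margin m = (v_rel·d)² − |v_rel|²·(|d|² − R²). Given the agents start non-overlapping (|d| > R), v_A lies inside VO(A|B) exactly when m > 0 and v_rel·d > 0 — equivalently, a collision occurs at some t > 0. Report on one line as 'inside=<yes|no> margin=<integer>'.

d = (1, -8),  |d|² = 65;  R = 7+1 = 8,  c = 65−8² = 1
v_rel = (0, -3),  |v_rel|² = 9;  v_rel·d = (0)·(1) + (-3)·(-8) = 24
9·t² − 48·t + 1 = 0  ⇒  m = 24² − 9·1 = 567
m = 567 > 0,  v_rel·d = 24 > 0  ⇒  inside

inside=yes margin=567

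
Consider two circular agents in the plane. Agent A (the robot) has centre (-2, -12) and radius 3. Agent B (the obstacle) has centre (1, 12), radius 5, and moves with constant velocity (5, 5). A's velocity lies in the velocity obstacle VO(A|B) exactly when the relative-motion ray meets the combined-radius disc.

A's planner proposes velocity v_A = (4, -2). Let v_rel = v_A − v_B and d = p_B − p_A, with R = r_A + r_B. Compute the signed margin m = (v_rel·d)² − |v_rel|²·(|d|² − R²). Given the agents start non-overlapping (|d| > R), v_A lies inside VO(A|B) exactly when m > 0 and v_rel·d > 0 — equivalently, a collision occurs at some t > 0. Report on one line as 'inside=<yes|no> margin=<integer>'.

d = (3, 24),  |d|² = 585;  R = 3+5 = 8,  c = 585−8² = 521
v_rel = (-1, -7),  |v_rel|² = 50;  v_rel·d = (-1)·(3) + (-7)·(24) = -171
50·t² + 342·t + 521 = 0  ⇒  m = (-171)² − 50·521 = 3191
m = 3191 > 0,  v_rel·d = -171 < 0  ⇒  outside

inside=no margin=3191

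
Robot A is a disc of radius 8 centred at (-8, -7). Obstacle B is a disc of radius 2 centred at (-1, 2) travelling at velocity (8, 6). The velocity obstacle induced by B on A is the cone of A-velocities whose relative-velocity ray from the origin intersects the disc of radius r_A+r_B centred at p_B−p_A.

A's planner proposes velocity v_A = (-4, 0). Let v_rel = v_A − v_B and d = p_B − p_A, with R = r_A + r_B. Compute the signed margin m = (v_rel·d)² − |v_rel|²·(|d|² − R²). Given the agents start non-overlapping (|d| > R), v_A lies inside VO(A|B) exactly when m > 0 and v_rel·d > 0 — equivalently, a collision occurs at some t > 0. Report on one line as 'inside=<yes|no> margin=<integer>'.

d = (7, 9),  |d|² = 130;  R = 8+2 = 10,  c = 130−10² = 30
v_rel = (-12, -6),  |v_rel|² = 180;  v_rel·d = (-12)·(7) + (-6)·(9) = -138
180·t² + 276·t + 30 = 0  ⇒  m = (-138)² − 180·30 = 13644
m = 13644 > 0,  v_rel·d = -138 < 0  ⇒  outside

inside=no margin=13644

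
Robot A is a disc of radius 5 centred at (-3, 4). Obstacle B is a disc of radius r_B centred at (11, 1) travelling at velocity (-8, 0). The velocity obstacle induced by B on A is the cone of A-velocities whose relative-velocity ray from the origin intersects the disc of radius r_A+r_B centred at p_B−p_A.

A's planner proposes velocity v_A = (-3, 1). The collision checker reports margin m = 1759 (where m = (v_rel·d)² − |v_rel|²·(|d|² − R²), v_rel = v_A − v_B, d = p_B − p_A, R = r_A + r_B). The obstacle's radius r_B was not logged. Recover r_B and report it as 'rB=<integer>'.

m = 1759
d = (14, -3);  v_rel = (5, 1),  |v_rel|² = 26
v_rel×d = (5)·(-3) − (1)·(14) = -29
since m = R²·26 − (-29)²:  R² = (841 + 1759) / 26 = 100
R = √100 = 10  ⇒  r_B = 10 − 5 = 5

rB=5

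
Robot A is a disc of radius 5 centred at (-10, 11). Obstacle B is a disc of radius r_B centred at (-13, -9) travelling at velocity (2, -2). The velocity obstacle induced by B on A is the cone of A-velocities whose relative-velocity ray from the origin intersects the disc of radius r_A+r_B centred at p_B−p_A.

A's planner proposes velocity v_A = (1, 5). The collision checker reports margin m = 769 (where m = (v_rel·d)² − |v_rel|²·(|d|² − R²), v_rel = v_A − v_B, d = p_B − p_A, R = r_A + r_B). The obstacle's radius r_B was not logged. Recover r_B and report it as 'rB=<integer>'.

m = 769
d = (-3, -20);  v_rel = (-1, 7),  |v_rel|² = 50
v_rel×d = (-1)·(-20) − (7)·(-3) = 41
since m = R²·50 − 41²:  R² = (1681 + 769) / 50 = 49
R = √49 = 7  ⇒  r_B = 7 − 5 = 2

rB=2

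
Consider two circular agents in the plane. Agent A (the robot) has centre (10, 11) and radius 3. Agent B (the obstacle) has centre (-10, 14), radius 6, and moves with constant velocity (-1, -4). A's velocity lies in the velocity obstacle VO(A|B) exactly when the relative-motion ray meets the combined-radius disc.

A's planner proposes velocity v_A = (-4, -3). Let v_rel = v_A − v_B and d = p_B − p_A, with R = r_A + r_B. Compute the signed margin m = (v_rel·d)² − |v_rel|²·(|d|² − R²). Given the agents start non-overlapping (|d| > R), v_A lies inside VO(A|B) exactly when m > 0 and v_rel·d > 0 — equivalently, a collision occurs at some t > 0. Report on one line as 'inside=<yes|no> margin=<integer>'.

d = (-20, 3),  |d|² = 409;  R = 3+6 = 9,  c = 409−9² = 328
v_rel = (-3, 1),  |v_rel|² = 10;  v_rel·d = (-3)·(-20) + (1)·(3) = 63
10·t² − 126·t + 328 = 0  ⇒  m = 63² − 10·328 = 689
m = 689 > 0,  v_rel·d = 63 > 0  ⇒  inside

inside=yes margin=689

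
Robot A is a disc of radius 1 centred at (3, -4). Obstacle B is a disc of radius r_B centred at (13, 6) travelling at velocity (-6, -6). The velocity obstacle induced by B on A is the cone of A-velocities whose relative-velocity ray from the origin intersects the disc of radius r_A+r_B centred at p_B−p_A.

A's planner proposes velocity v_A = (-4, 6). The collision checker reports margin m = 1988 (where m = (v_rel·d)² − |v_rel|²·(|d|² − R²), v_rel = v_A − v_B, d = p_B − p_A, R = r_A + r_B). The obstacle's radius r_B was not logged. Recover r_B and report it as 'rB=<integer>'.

m = 1988
d = (10, 10);  v_rel = (2, 12),  |v_rel|² = 148
v_rel×d = (2)·(10) − (12)·(10) = -100
since m = R²·148 − (-100)²:  R² = (10000 + 1988) / 148 = 81
R = √81 = 9  ⇒  r_B = 9 − 1 = 8

rB=8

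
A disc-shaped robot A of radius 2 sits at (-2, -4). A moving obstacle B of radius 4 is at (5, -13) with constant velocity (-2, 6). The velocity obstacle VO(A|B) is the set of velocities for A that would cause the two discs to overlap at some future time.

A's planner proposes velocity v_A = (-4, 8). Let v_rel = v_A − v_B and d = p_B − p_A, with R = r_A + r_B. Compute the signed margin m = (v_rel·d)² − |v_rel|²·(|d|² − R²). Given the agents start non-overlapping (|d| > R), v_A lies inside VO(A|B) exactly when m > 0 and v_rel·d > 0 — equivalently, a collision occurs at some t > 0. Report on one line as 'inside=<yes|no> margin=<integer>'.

d = (7, -9),  |d|² = 130;  R = 2+4 = 6,  c = 130−6² = 94
v_rel = (-2, 2),  |v_rel|² = 8;  v_rel·d = (-2)·(7) + (2)·(-9) = -32
8·t² + 64·t + 94 = 0  ⇒  m = (-32)² − 8·94 = 272
m = 272 > 0,  v_rel·d = -32 < 0  ⇒  outside

inside=no margin=272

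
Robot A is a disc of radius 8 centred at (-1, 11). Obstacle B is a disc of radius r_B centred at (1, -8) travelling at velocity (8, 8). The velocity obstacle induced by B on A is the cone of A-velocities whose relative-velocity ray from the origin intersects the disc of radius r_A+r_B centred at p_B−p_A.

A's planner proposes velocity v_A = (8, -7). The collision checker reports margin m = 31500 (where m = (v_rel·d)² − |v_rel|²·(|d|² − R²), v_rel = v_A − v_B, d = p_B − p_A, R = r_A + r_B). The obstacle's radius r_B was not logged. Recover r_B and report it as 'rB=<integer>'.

m = 31500
d = (2, -19);  v_rel = (0, -15),  |v_rel|² = 225
v_rel×d = (0)·(-19) − (-15)·(2) = 30
since m = R²·225 − 30²:  R² = (900 + 31500) / 225 = 144
R = √144 = 12  ⇒  r_B = 12 − 8 = 4

rB=4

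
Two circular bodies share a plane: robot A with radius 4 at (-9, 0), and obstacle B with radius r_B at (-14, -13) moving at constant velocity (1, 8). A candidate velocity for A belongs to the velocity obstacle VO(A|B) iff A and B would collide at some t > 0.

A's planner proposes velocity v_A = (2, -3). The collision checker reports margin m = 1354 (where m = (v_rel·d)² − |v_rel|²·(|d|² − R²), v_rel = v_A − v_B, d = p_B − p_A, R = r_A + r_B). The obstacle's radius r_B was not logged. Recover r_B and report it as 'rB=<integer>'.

m = 1354
d = (-5, -13);  v_rel = (1, -11),  |v_rel|² = 122
v_rel×d = (1)·(-13) − (-11)·(-5) = -68
since m = R²·122 − (-68)²:  R² = (4624 + 1354) / 122 = 49
R = √49 = 7  ⇒  r_B = 7 − 4 = 3

rB=3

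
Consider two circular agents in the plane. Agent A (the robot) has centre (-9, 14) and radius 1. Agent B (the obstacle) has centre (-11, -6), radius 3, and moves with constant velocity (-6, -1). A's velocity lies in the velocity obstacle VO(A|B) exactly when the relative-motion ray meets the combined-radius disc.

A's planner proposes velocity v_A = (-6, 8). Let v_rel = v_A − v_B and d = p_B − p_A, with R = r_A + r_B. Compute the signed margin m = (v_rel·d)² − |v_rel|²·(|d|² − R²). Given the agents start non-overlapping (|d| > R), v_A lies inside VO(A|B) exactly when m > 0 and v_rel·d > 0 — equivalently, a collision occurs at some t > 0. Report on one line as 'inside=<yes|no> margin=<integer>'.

d = (-2, -20),  |d|² = 404;  R = 1+3 = 4,  c = 404−4² = 388
v_rel = (0, 9),  |v_rel|² = 81;  v_rel·d = (0)·(-2) + (9)·(-20) = -180
81·t² + 360·t + 388 = 0  ⇒  m = (-180)² − 81·388 = 972
m = 972 > 0,  v_rel·d = -180 < 0  ⇒  outside

inside=no margin=972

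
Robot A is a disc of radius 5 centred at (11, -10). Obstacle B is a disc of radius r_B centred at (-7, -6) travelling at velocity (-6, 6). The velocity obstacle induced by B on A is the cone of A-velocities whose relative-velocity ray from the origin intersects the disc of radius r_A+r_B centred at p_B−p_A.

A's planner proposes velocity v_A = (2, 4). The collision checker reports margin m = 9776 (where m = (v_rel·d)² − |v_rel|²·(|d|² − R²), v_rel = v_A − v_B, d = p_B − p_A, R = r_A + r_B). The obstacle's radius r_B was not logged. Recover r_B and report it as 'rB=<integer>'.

m = 9776
d = (-18, 4);  v_rel = (8, -2),  |v_rel|² = 68
v_rel×d = (8)·(4) − (-2)·(-18) = -4
since m = R²·68 − (-4)²:  R² = (16 + 9776) / 68 = 144
R = √144 = 12  ⇒  r_B = 12 − 5 = 7

rB=7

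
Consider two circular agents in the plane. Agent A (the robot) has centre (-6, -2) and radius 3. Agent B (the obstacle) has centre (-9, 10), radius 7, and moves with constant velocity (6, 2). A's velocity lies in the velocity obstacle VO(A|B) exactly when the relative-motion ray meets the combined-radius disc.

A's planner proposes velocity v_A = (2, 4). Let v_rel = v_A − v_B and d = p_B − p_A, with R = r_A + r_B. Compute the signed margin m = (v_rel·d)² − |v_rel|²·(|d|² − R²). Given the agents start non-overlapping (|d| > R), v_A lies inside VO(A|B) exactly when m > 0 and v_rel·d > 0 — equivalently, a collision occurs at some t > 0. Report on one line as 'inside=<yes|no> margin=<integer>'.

d = (-3, 12),  |d|² = 153;  R = 3+7 = 10,  c = 153−10² = 53
v_rel = (-4, 2),  |v_rel|² = 20;  v_rel·d = (-4)·(-3) + (2)·(12) = 36
20·t² − 72·t + 53 = 0  ⇒  m = 36² − 20·53 = 236
m = 236 > 0,  v_rel·d = 36 > 0  ⇒  inside

inside=yes margin=236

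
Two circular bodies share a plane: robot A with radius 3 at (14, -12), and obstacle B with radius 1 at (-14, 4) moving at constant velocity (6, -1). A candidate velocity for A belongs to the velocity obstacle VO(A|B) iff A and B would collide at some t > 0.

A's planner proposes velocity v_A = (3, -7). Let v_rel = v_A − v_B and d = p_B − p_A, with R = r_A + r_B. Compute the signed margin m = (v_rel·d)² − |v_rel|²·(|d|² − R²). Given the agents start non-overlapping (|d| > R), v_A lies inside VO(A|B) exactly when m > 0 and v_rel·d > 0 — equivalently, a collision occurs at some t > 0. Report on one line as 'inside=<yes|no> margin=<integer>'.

d = (-28, 16),  |d|² = 1040;  R = 3+1 = 4,  c = 1040−4² = 1024
v_rel = (-3, -6),  |v_rel|² = 45;  v_rel·d = (-3)·(-28) + (-6)·(16) = -12
45·t² + 24·t + 1024 = 0  ⇒  m = (-12)² − 45·1024 = -45936
m = -45936 < 0,  v_rel·d = -12 < 0  ⇒  outside

inside=no margin=-45936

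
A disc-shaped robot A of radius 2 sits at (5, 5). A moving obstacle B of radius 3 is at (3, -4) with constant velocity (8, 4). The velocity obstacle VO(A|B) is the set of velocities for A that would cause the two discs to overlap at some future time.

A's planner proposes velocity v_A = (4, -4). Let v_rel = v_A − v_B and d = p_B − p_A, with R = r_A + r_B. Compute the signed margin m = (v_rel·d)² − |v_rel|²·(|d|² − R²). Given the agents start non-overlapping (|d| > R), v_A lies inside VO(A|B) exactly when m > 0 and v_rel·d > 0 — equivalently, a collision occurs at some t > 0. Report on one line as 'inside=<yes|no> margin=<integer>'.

d = (-2, -9),  |d|² = 85;  R = 2+3 = 5,  c = 85−5² = 60
v_rel = (-4, -8),  |v_rel|² = 80;  v_rel·d = (-4)·(-2) + (-8)·(-9) = 80
80·t² − 160·t + 60 = 0  ⇒  m = 80² − 80·60 = 1600
m = 1600 > 0,  v_rel·d = 80 > 0  ⇒  inside

inside=yes margin=1600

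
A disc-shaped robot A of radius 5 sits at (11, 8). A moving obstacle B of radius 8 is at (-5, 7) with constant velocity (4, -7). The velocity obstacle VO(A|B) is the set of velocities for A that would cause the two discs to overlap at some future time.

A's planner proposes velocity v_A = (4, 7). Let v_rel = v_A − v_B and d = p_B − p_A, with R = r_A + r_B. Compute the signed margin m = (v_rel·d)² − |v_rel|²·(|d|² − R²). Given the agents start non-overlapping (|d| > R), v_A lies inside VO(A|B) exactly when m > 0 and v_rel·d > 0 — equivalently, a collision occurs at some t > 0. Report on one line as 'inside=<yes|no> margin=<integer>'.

d = (-16, -1),  |d|² = 257;  R = 5+8 = 13,  c = 257−13² = 88
v_rel = (0, 14),  |v_rel|² = 196;  v_rel·d = (0)·(-16) + (14)·(-1) = -14
196·t² + 28·t + 88 = 0  ⇒  m = (-14)² − 196·88 = -17052
m = -17052 < 0,  v_rel·d = -14 < 0  ⇒  outside

inside=no margin=-17052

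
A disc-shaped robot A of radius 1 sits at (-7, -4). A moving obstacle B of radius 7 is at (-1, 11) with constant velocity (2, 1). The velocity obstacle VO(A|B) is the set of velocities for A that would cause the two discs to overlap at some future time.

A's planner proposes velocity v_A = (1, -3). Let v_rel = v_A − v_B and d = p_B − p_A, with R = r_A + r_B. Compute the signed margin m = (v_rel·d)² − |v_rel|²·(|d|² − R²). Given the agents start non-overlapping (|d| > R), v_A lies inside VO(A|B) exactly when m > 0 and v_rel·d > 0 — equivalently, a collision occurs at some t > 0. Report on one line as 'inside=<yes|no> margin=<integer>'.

d = (6, 15),  |d|² = 261;  R = 1+7 = 8,  c = 261−8² = 197
v_rel = (-1, -4),  |v_rel|² = 17;  v_rel·d = (-1)·(6) + (-4)·(15) = -66
17·t² + 132·t + 197 = 0  ⇒  m = (-66)² − 17·197 = 1007
m = 1007 > 0,  v_rel·d = -66 < 0  ⇒  outside

inside=no margin=1007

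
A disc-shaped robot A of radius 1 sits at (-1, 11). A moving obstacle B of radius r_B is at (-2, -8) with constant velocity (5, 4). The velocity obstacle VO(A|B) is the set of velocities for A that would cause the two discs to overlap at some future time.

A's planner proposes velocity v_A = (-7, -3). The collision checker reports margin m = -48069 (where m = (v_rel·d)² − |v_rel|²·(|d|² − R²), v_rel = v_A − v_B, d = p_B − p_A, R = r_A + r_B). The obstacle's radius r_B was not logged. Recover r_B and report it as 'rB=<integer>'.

m = -48069
d = (-1, -19);  v_rel = (-12, -7),  |v_rel|² = 193
v_rel×d = (-12)·(-19) − (-7)·(-1) = 221
since m = R²·193 − 221²:  R² = (48841 + -48069) / 193 = 4
R = √4 = 2  ⇒  r_B = 2 − 1 = 1

rB=1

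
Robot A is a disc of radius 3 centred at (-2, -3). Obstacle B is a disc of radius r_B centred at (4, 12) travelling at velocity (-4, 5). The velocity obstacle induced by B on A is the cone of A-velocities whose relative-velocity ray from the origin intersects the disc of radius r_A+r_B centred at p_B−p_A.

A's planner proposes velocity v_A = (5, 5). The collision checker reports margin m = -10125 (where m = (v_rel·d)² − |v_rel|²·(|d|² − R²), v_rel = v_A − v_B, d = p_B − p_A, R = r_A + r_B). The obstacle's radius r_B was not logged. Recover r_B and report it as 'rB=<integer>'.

m = -10125
d = (6, 15);  v_rel = (9, 0),  |v_rel|² = 81
v_rel×d = (9)·(15) − (0)·(6) = 135
since m = R²·81 − 135²:  R² = (18225 + -10125) / 81 = 100
R = √100 = 10  ⇒  r_B = 10 − 3 = 7

rB=7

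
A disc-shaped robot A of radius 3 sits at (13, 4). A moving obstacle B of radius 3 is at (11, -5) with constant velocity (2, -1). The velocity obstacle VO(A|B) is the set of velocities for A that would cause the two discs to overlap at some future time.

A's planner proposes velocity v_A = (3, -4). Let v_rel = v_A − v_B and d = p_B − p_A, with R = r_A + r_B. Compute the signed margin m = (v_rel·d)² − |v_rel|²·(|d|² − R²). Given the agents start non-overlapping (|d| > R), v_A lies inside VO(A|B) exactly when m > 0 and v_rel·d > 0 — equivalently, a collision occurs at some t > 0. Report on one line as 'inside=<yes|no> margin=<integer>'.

d = (-2, -9),  |d|² = 85;  R = 3+3 = 6,  c = 85−6² = 49
v_rel = (1, -3),  |v_rel|² = 10;  v_rel·d = (1)·(-2) + (-3)·(-9) = 25
10·t² − 50·t + 49 = 0  ⇒  m = 25² − 10·49 = 135
m = 135 > 0,  v_rel·d = 25 > 0  ⇒  inside

inside=yes margin=135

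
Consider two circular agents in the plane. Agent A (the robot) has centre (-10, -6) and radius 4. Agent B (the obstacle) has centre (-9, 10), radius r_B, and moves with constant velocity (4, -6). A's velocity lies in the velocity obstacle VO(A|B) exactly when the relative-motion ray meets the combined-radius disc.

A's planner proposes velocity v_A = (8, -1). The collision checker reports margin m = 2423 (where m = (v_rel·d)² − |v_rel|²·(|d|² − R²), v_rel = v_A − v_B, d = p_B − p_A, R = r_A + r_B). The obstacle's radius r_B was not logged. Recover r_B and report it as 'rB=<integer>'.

m = 2423
d = (1, 16);  v_rel = (4, 5),  |v_rel|² = 41
v_rel×d = (4)·(16) − (5)·(1) = 59
since m = R²·41 − 59²:  R² = (3481 + 2423) / 41 = 144
R = √144 = 12  ⇒  r_B = 12 − 4 = 8

rB=8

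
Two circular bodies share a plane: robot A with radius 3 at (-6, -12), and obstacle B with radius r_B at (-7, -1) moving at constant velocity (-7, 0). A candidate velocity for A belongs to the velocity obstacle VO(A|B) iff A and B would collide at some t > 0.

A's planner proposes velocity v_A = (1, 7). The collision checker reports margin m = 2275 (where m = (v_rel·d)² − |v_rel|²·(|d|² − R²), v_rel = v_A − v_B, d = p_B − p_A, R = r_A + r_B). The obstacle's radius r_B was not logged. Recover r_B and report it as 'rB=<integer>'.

m = 2275
d = (-1, 11);  v_rel = (8, 7),  |v_rel|² = 113
v_rel×d = (8)·(11) − (7)·(-1) = 95
since m = R²·113 − 95²:  R² = (9025 + 2275) / 113 = 100
R = √100 = 10  ⇒  r_B = 10 − 3 = 7

rB=7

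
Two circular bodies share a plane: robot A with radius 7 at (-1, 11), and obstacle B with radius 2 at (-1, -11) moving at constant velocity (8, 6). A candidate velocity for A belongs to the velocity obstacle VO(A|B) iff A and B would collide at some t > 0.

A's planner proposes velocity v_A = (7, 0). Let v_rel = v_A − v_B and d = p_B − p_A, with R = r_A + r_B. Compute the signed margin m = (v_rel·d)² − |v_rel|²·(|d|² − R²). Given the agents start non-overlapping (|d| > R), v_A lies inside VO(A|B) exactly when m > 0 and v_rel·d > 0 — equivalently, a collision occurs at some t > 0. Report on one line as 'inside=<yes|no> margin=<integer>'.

d = (0, -22),  |d|² = 484;  R = 7+2 = 9,  c = 484−9² = 403
v_rel = (-1, -6),  |v_rel|² = 37;  v_rel·d = (-1)·(0) + (-6)·(-22) = 132
37·t² − 264·t + 403 = 0  ⇒  m = 132² − 37·403 = 2513
m = 2513 > 0,  v_rel·d = 132 > 0  ⇒  inside

inside=yes margin=2513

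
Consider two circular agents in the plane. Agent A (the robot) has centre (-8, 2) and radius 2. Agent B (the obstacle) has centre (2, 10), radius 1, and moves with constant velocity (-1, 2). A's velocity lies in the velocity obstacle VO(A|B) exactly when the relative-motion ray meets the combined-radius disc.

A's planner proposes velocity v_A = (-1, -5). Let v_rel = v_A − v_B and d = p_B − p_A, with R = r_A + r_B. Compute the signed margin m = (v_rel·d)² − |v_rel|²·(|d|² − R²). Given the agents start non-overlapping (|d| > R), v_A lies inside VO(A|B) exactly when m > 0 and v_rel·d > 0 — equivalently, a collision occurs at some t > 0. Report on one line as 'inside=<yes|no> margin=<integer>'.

d = (10, 8),  |d|² = 164;  R = 2+1 = 3,  c = 164−3² = 155
v_rel = (0, -7),  |v_rel|² = 49;  v_rel·d = (0)·(10) + (-7)·(8) = -56
49·t² + 112·t + 155 = 0  ⇒  m = (-56)² − 49·155 = -4459
m = -4459 < 0,  v_rel·d = -56 < 0  ⇒  outside

inside=no margin=-4459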